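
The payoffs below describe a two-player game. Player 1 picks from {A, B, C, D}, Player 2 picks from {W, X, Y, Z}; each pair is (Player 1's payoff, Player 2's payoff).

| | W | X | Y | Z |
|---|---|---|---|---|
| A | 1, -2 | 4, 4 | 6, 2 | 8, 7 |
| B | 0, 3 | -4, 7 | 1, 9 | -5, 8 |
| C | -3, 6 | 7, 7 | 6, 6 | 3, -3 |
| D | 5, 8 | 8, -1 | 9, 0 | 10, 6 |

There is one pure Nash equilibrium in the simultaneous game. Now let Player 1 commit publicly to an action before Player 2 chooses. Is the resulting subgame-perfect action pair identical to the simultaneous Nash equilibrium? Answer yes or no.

Work backward from Player 2's decision.
- A → Player 2 plays Z (best of -2, 4, 2, 7); Player 1 gets 8.
- B → Player 2 plays Y (best of 3, 7, 9, 8); Player 1 gets 1.
- C → Player 2 plays X (best of 6, 7, 6, -3); Player 1 gets 7.
- D → Player 2 plays W (best of 8, -1, 0, 6); Player 1 gets 5.
Player 1's induced payoffs are 8, 1, 7, 5, so Player 1 commits to A. Subgame-perfect outcome: (A, Z) with payoffs (8, 7).
For the simultaneous game, intersect best replies.
Player 1's best replies: W→D; X→D; Y→D; Z→D.
Player 2's best replies: A→Z; B→Y; C→X; D→W.
The unique mutual best reply is (D, W), giving (5, 8).
Sequential outcome (A, Z) differs from the Nash profile (D, W).

no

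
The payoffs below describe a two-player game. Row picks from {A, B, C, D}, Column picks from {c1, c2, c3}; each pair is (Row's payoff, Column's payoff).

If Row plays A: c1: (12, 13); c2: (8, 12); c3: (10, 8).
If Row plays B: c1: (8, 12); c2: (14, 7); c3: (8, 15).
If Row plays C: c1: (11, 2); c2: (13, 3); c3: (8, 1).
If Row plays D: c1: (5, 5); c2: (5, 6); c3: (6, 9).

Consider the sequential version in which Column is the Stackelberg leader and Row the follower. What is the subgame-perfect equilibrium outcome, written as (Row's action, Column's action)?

Solve by backward induction (Column leads).
- c1: BR = A, leader payoff 13.
- c2: BR = B, leader payoff 7.
- c3: BR = A, leader payoff 8.
Column's induced payoffs are 13, 7, 8, so Column commits to c1. Subgame-perfect outcome: (A, c1) with payoffs (12, 13).

(A, c1)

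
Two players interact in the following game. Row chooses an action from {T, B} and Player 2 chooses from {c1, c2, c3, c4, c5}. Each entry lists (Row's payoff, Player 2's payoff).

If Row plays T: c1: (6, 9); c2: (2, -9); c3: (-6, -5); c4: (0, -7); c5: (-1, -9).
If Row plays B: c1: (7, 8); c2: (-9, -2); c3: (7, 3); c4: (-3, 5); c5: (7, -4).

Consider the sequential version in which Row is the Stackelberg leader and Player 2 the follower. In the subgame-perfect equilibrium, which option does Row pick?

B

Solve by backward induction (Row leads).
- T: BR = c1, leader payoff 6.
- B: BR = c1, leader payoff 7.
Row's induced payoffs are 6, 7, so Row commits to B. Subgame-perfect outcome: (B, c1) with payoffs (7, 8).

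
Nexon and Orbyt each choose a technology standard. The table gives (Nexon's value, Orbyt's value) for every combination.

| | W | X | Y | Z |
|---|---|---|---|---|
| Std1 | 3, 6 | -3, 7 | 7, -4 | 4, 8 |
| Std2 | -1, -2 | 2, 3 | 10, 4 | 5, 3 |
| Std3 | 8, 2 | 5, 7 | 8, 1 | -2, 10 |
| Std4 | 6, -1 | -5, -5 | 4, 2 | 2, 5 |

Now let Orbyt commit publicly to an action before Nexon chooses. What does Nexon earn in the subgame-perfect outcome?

Work backward from Nexon's decision.
- W: Nexon compares 3, -1, 8, 6 and picks Std3; Orbyt would get 2.
- X: Nexon compares -3, 2, 5, -5 and picks Std3; Orbyt would get 7.
- Y: Nexon compares 7, 10, 8, 4 and picks Std2; Orbyt would get 4.
- Z: Nexon compares 4, 5, -2, 2 and picks Std2; Orbyt would get 3.
Orbyt's induced payoffs are 2, 7, 4, 3, so Orbyt commits to X. Subgame-perfect outcome: (Std3, X) with payoffs (5, 7).

5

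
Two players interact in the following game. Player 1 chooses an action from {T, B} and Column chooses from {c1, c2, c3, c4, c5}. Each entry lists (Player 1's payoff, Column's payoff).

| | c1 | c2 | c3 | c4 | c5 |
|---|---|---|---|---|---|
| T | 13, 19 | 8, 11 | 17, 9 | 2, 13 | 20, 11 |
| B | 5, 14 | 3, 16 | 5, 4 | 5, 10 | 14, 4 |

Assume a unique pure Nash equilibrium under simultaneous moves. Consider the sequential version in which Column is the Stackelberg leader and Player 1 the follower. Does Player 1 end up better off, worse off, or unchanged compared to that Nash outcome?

unchanged

Player 1 best-responds to each possible Column move:
- c1 → Player 1 plays T (best of 13, 5); Column gets 19.
- c2 → Player 1 plays T (best of 8, 3); Column gets 11.
- c3 → Player 1 plays T (best of 17, 5); Column gets 9.
- c4 → Player 1 plays B (best of 2, 5); Column gets 10.
- c5 → Player 1 plays T (best of 20, 14); Column gets 11.
Column's induced payoffs are 19, 11, 9, 10, 11, so Column commits to c1. Subgame-perfect outcome: (T, c1) with payoffs (13, 19).
For the simultaneous game, intersect best replies.
Player 1's best replies: c1→T; c2→T; c3→T; c4→B; c5→T.
Column's best replies: T→c1; B→c2.
The unique mutual best reply is (T, c1), giving (13, 19).
Player 1 earns 13 sequentially versus 13 at the Nash outcome: unchanged.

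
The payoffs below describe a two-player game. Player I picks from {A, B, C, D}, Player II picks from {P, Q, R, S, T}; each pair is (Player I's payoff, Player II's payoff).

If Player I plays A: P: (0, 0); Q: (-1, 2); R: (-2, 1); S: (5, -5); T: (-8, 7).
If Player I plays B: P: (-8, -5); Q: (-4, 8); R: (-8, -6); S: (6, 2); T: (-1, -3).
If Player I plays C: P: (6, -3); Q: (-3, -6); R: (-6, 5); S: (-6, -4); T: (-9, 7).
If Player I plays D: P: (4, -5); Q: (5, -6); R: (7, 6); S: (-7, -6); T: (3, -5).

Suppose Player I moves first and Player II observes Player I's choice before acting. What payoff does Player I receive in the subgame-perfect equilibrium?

7

Solve by backward induction (Player I leads).
- A: Player II compares 0, 2, 1, -5, 7 and picks T; Player I would get -8.
- B: Player II compares -5, 8, -6, 2, -3 and picks Q; Player I would get -4.
- C: Player II compares -3, -6, 5, -4, 7 and picks T; Player I would get -9.
- D: Player II compares -5, -6, 6, -6, -5 and picks R; Player I would get 7.
Player I's induced payoffs are -8, -4, -9, 7, so Player I commits to D. Subgame-perfect outcome: (D, R) with payoffs (7, 6).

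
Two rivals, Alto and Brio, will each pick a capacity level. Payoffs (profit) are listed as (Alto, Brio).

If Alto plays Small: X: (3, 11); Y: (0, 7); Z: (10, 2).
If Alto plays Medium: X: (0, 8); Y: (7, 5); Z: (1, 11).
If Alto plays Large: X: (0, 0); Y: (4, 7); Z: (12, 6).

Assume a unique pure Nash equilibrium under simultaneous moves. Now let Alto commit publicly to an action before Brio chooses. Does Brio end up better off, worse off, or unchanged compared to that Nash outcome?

Backward induction with Alto moving first.
- Small → Brio plays X (best of 11, 7, 2); Alto gets 3.
- Medium → Brio plays Z (best of 8, 5, 11); Alto gets 1.
- Large → Brio plays Y (best of 0, 7, 6); Alto gets 4.
Among 3, 1, 4, the best is 4 at Large. Subgame-perfect outcome: (Large, Y) with payoffs (4, 7).
Under simultaneous play:
Alto's best replies: X→Small; Y→Medium; Z→Large.
Brio's best replies: Small→X; Medium→Z; Large→Y.
The unique mutual best reply is (Small, X), giving (3, 11).
Brio earns 7 sequentially versus 11 at the Nash outcome: worse off.

worse off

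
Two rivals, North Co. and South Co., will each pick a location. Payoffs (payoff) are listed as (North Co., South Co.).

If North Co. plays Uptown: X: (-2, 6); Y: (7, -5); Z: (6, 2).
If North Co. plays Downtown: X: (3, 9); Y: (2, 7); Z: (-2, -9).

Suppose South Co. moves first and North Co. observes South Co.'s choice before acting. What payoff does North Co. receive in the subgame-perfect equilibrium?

Backward induction with South Co. moving first.
- X: BR = Downtown, leader payoff 9.
- Y: BR = Uptown, leader payoff -5.
- Z: BR = Uptown, leader payoff 2.
South Co.'s induced payoffs are 9, -5, 2, so South Co. commits to X. Subgame-perfect outcome: (Downtown, X) with payoffs (3, 9).

3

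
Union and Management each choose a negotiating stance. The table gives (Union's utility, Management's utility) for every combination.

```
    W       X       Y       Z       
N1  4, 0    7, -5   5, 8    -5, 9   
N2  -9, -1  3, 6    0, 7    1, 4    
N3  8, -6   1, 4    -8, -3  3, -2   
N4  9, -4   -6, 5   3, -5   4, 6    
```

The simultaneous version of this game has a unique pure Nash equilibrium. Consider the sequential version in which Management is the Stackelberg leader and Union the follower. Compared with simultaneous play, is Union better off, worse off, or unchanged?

Backward induction with Management moving first.
- W: Union compares 4, -9, 8, 9 and picks N4; Management would get -4.
- X: Union compares 7, 3, 1, -6 and picks N1; Management would get -5.
- Y: Union compares 5, 0, -8, 3 and picks N1; Management would get 8.
- Z: Union compares -5, 1, 3, 4 and picks N4; Management would get 6.
Management's induced payoffs are -4, -5, 8, 6, so Management commits to Y. Subgame-perfect outcome: (N1, Y) with payoffs (5, 8).
For the simultaneous game, intersect best replies.
Union's best replies: W→N4; X→N1; Y→N1; Z→N4.
Management's best replies: N1→Z; N2→Y; N3→X; N4→Z.
Only (N4, Z) has each player best-responding; Nash payoffs (4, 6).
Union earns 5 sequentially versus 4 at the Nash outcome: better off.

better off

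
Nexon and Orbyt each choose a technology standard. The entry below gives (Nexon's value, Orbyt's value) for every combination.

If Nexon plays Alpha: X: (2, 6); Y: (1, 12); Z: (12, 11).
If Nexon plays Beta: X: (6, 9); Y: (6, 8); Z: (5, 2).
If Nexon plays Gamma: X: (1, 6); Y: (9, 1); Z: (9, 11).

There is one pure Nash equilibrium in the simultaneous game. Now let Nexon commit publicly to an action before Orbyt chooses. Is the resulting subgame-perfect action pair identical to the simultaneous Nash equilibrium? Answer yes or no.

no

Solve by backward induction (Nexon leads).
- Alpha → Orbyt plays Y (best of 6, 12, 11); Nexon gets 1.
- Beta → Orbyt plays X (best of 9, 8, 2); Nexon gets 6.
- Gamma → Orbyt plays Z (best of 6, 1, 11); Nexon gets 9.
Among 1, 6, 9, the best is 9 at Gamma. Subgame-perfect outcome: (Gamma, Z) with payoffs (9, 11).
For the simultaneous game, intersect best replies.
Nexon's best replies: X→Beta; Y→Gamma; Z→Alpha.
Orbyt's best replies: Alpha→Y; Beta→X; Gamma→Z.
Only (Beta, X) has each player best-responding; Nash payoffs (6, 9).
Sequential outcome (Gamma, Z) differs from the Nash profile (Beta, X).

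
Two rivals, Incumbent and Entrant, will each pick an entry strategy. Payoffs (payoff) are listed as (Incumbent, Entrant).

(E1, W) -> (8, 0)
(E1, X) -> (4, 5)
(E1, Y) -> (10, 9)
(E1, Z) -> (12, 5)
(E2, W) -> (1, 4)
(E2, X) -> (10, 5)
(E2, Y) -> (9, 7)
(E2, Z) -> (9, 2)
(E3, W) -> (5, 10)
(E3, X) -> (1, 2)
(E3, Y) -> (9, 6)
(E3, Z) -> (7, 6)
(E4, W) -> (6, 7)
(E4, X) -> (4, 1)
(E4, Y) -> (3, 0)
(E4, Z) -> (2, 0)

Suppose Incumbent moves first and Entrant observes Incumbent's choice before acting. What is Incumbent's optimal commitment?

Backward induction with Incumbent moving first.
- E1: BR = Y, leader payoff 10.
- E2: BR = Y, leader payoff 9.
- E3: BR = W, leader payoff 5.
- E4: BR = W, leader payoff 6.
Maximizing over 10, 9, 5, 6, Incumbent chooses E1. Subgame-perfect outcome: (E1, Y) with payoffs (10, 9).

E1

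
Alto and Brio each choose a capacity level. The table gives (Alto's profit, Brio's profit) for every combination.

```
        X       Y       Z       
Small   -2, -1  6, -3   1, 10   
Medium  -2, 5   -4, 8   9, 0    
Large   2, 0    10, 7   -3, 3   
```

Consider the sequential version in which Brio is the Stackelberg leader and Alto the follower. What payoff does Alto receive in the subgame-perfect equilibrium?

Work backward from Alto's decision.
- X: BR = Large, leader payoff 0.
- Y: BR = Large, leader payoff 7.
- Z: BR = Medium, leader payoff 0.
Brio's induced payoffs are 0, 7, 0, so Brio commits to Y. Subgame-perfect outcome: (Large, Y) with payoffs (10, 7).

10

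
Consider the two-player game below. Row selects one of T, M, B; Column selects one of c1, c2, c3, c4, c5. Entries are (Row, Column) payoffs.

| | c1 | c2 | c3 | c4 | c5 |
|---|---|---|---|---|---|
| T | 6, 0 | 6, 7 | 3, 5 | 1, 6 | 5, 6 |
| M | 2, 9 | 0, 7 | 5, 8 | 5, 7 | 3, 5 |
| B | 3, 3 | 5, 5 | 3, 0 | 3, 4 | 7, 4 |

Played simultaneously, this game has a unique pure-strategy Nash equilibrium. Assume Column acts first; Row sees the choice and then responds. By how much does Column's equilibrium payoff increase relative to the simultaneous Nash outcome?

1

Solve by backward induction (Column leads).
- c1 → Row plays T (best of 6, 2, 3); Column gets 0.
- c2 → Row plays T (best of 6, 0, 5); Column gets 7.
- c3 → Row plays M (best of 3, 5, 3); Column gets 8.
- c4 → Row plays M (best of 1, 5, 3); Column gets 7.
- c5 → Row plays B (best of 5, 3, 7); Column gets 4.
Among 0, 7, 8, 7, 4, the best is 8 at c3. Subgame-perfect outcome: (M, c3) with payoffs (5, 8).
Now find the simultaneous Nash equilibrium.
Row's best replies: c1→T; c2→T; c3→M; c4→M; c5→B.
Column's best replies: T→c2; M→c1; B→c2.
Only (T, c2) has each player best-responding; Nash payoffs (6, 7).
Column's commitment gain: 8 − 7 = 1.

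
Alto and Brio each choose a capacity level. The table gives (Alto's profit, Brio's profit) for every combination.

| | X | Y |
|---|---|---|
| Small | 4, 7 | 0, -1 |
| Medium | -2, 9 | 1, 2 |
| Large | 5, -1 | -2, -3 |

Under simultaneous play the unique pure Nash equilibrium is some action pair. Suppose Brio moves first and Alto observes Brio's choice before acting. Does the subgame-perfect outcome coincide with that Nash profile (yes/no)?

Solve by backward induction (Brio leads).
- X: Alto compares 4, -2, 5 and picks Large; Brio would get -1.
- Y: Alto compares 0, 1, -2 and picks Medium; Brio would get 2.
Maximizing over -1, 2, Brio chooses Y. Subgame-perfect outcome: (Medium, Y) with payoffs (1, 2).
For the simultaneous game, intersect best replies.
Alto's best replies: X→Large; Y→Medium.
Brio's best replies: Small→X; Medium→X; Large→X.
Only (Large, X) has each player best-responding; Nash payoffs (5, -1).
Sequential outcome (Medium, Y) differs from the Nash profile (Large, X).

no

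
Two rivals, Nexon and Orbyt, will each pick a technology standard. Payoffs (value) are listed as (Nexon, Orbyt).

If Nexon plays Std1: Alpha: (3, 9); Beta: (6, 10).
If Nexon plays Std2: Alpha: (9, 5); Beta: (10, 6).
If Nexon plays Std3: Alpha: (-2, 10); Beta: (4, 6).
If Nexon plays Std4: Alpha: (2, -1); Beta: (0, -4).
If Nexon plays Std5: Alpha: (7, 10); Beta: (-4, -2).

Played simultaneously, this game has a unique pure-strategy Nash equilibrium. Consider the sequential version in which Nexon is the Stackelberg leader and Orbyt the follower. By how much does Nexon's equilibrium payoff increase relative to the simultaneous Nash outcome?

0

Orbyt best-responds to each possible Nexon move:
- Std1 → Orbyt plays Beta (best of 9, 10); Nexon gets 6.
- Std2 → Orbyt plays Beta (best of 5, 6); Nexon gets 10.
- Std3 → Orbyt plays Alpha (best of 10, 6); Nexon gets -2.
- Std4 → Orbyt plays Alpha (best of -1, -4); Nexon gets 2.
- Std5 → Orbyt plays Alpha (best of 10, -2); Nexon gets 7.
Maximizing over 6, 10, -2, 2, 7, Nexon chooses Std2. Subgame-perfect outcome: (Std2, Beta) with payoffs (10, 6).
Under simultaneous play:
Nexon's best replies: Alpha→Std2; Beta→Std2.
Orbyt's best replies: Std1→Beta; Std2→Beta; Std3→Alpha; Std4→Alpha; Std5→Alpha.
The unique mutual best reply is (Std2, Beta), giving (10, 6).
Nexon's commitment gain: 10 − 10 = 0.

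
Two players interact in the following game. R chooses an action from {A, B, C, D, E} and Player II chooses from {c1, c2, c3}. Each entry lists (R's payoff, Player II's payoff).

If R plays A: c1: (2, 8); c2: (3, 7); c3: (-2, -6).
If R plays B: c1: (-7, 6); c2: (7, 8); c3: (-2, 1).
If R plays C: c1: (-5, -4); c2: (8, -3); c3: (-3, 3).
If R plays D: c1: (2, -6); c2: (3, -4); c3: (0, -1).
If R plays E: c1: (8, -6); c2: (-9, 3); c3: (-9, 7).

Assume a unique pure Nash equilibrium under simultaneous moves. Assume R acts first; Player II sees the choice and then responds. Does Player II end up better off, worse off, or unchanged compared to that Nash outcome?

better off

Player II best-responds to each possible R move:
- A → Player II plays c1 (best of 8, 7, -6); R gets 2.
- B → Player II plays c2 (best of 6, 8, 1); R gets 7.
- C → Player II plays c3 (best of -4, -3, 3); R gets -3.
- D → Player II plays c3 (best of -6, -4, -1); R gets 0.
- E → Player II plays c3 (best of -6, 3, 7); R gets -9.
Maximizing over 2, 7, -3, 0, -9, R chooses B. Subgame-perfect outcome: (B, c2) with payoffs (7, 8).
Under simultaneous play:
R's best replies: c1→E; c2→C; c3→D.
Player II's best replies: A→c1; B→c2; C→c3; D→c3; E→c3.
Only (D, c3) has each player best-responding; Nash payoffs (0, -1).
Player II earns 8 sequentially versus -1 at the Nash outcome: better off.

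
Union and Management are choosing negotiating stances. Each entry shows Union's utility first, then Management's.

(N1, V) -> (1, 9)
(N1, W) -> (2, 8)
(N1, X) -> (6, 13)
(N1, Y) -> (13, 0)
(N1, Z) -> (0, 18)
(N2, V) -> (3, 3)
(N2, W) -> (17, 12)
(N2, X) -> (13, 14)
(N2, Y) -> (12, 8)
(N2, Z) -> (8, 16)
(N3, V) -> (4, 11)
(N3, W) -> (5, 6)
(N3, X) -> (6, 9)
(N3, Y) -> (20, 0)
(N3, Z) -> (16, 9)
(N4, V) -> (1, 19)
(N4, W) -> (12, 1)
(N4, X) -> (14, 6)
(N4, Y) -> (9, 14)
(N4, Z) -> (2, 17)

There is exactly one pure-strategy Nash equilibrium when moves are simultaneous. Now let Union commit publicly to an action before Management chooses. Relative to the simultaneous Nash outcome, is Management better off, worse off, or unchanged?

better off

Solve by backward induction (Union leads).
- N1 → Management plays Z (best of 9, 8, 13, 0, 18); Union gets 0.
- N2 → Management plays Z (best of 3, 12, 14, 8, 16); Union gets 8.
- N3 → Management plays V (best of 11, 6, 9, 0, 9); Union gets 4.
- N4 → Management plays V (best of 19, 1, 6, 14, 17); Union gets 1.
Union's induced payoffs are 0, 8, 4, 1, so Union commits to N2. Subgame-perfect outcome: (N2, Z) with payoffs (8, 16).
For the simultaneous game, intersect best replies.
Union's best replies: V→N3; W→N2; X→N4; Y→N3; Z→N3.
Management's best replies: N1→Z; N2→Z; N3→V; N4→V.
Only (N3, V) has each player best-responding; Nash payoffs (4, 11).
Management earns 16 sequentially versus 11 at the Nash outcome: better off.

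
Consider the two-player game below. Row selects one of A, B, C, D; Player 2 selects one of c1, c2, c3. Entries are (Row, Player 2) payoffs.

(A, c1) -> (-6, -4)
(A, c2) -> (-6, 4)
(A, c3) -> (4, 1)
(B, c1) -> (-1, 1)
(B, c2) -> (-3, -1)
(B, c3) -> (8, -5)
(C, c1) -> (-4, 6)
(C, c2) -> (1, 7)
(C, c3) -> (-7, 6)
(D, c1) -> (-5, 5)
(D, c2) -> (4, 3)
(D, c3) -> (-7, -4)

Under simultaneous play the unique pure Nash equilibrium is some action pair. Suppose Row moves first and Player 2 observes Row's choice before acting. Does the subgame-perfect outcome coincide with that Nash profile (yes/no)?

no

Player 2 best-responds to each possible Row move:
- A → Player 2 plays c2 (best of -4, 4, 1); Row gets -6.
- B → Player 2 plays c1 (best of 1, -1, -5); Row gets -1.
- C → Player 2 plays c2 (best of 6, 7, 6); Row gets 1.
- D → Player 2 plays c1 (best of 5, 3, -4); Row gets -5.
Among -6, -1, 1, -5, the best is 1 at C. Subgame-perfect outcome: (C, c2) with payoffs (1, 7).
For the simultaneous game, intersect best replies.
Row's best replies: c1→B; c2→D; c3→B.
Player 2's best replies: A→c2; B→c1; C→c2; D→c1.
Only (B, c1) has each player best-responding; Nash payoffs (-1, 1).
Sequential outcome (C, c2) differs from the Nash profile (B, c1).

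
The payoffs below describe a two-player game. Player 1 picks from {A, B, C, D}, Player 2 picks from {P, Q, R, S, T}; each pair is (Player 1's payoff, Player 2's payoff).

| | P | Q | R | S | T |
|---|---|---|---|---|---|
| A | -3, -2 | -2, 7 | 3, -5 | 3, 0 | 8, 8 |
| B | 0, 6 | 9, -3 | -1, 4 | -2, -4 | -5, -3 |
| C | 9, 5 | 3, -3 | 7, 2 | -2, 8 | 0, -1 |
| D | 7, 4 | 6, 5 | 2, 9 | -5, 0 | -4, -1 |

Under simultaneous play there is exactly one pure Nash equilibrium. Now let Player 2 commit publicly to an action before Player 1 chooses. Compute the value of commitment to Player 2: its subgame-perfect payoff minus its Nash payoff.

Player 1 best-responds to each possible Player 2 move:
- P: Player 1 compares -3, 0, 9, 7 and picks C; Player 2 would get 5.
- Q: Player 1 compares -2, 9, 3, 6 and picks B; Player 2 would get -3.
- R: Player 1 compares 3, -1, 7, 2 and picks C; Player 2 would get 2.
- S: Player 1 compares 3, -2, -2, -5 and picks A; Player 2 would get 0.
- T: Player 1 compares 8, -5, 0, -4 and picks A; Player 2 would get 8.
Maximizing over 5, -3, 2, 0, 8, Player 2 chooses T. Subgame-perfect outcome: (A, T) with payoffs (8, 8).
Under simultaneous play:
Player 1's best replies: P→C; Q→B; R→C; S→A; T→A.
Player 2's best replies: A→T; B→P; C→S; D→R.
The unique mutual best reply is (A, T), giving (8, 8).
Player 2's commitment gain: 8 − 8 = 0.

0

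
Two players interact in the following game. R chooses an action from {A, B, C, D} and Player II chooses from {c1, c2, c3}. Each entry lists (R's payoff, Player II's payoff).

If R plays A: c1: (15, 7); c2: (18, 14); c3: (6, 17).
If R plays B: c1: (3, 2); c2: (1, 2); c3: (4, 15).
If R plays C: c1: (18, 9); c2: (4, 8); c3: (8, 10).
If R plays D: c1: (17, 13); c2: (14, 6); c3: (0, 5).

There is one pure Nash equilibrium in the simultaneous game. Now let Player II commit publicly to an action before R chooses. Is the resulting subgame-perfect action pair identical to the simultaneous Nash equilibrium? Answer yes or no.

Solve by backward induction (Player II leads).
- c1: BR = C, leader payoff 9.
- c2: BR = A, leader payoff 14.
- c3: BR = C, leader payoff 10.
Maximizing over 9, 14, 10, Player II chooses c2. Subgame-perfect outcome: (A, c2) with payoffs (18, 14).
For the simultaneous game, intersect best replies.
R's best replies: c1→C; c2→A; c3→C.
Player II's best replies: A→c3; B→c3; C→c3; D→c1.
Only (C, c3) has each player best-responding; Nash payoffs (8, 10).
Sequential outcome (A, c2) differs from the Nash profile (C, c3).

no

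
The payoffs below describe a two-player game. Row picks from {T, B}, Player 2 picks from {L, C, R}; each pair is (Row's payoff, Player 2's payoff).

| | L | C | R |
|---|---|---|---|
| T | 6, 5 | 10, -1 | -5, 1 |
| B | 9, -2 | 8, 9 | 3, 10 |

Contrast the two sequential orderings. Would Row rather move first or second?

If Row leads: Player 2's best replies are T→L, B→R; Row's induced payoffs 6, 3; outcome (T, L), payoffs (6, 5).
If Player 2 leads: Row's best replies are L→B, C→T, R→B; Player 2's induced payoffs -2, -1, 10; outcome (B, R), payoffs (3, 10).
Row gets 6 moving first and 3 moving second, so Row prefers to move first.

first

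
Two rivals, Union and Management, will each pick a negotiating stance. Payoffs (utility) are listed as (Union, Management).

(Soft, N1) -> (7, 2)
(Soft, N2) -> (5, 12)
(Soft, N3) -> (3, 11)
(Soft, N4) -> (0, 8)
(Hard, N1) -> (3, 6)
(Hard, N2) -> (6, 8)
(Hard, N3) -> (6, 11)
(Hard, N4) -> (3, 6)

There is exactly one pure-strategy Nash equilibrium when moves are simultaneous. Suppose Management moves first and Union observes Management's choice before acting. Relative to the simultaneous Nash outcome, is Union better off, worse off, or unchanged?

unchanged

Solve by backward induction (Management leads).
- N1 → Union plays Soft (best of 7, 3); Management gets 2.
- N2 → Union plays Hard (best of 5, 6); Management gets 8.
- N3 → Union plays Hard (best of 3, 6); Management gets 11.
- N4 → Union plays Hard (best of 0, 3); Management gets 6.
Maximizing over 2, 8, 11, 6, Management chooses N3. Subgame-perfect outcome: (Hard, N3) with payoffs (6, 11).
Under simultaneous play:
Union's best replies: N1→Soft; N2→Hard; N3→Hard; N4→Hard.
Management's best replies: Soft→N2; Hard→N3.
Only (Hard, N3) has each player best-responding; Nash payoffs (6, 11).
Union earns 6 sequentially versus 6 at the Nash outcome: unchanged.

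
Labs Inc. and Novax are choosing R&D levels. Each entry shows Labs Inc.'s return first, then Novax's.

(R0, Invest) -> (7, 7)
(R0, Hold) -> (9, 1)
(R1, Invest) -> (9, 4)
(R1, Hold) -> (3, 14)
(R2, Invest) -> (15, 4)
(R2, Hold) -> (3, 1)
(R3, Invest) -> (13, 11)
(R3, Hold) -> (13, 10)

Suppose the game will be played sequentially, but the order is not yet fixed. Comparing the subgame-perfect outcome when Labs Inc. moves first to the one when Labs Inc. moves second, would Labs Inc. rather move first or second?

If Labs Inc. leads: Novax's best replies are R0→Invest, R1→Hold, R2→Invest, R3→Invest; Labs Inc.'s induced payoffs 7, 3, 15, 13; outcome (R2, Invest), payoffs (15, 4).
If Novax leads: Labs Inc.'s best replies are Invest→R2, Hold→R3; Novax's induced payoffs 4, 10; outcome (R3, Hold), payoffs (13, 10).
Labs Inc. gets 15 moving first and 13 moving second, so Labs Inc. prefers to move first.

first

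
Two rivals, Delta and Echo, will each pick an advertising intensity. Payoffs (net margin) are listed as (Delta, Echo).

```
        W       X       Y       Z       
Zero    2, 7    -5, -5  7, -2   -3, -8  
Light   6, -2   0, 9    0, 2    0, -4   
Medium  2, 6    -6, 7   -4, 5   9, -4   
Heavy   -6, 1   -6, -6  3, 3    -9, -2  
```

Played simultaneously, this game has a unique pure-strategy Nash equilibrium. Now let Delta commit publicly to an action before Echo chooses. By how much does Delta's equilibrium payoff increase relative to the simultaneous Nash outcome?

3

Work backward from Echo's decision.
- Zero → Echo plays W (best of 7, -5, -2, -8); Delta gets 2.
- Light → Echo plays X (best of -2, 9, 2, -4); Delta gets 0.
- Medium → Echo plays X (best of 6, 7, 5, -4); Delta gets -6.
- Heavy → Echo plays Y (best of 1, -6, 3, -2); Delta gets 3.
Maximizing over 2, 0, -6, 3, Delta chooses Heavy. Subgame-perfect outcome: (Heavy, Y) with payoffs (3, 3).
For the simultaneous game, intersect best replies.
Delta's best replies: W→Light; X→Light; Y→Zero; Z→Medium.
Echo's best replies: Zero→W; Light→X; Medium→X; Heavy→Y.
The unique mutual best reply is (Light, X), giving (0, 9).
Delta's commitment gain: 3 − 0 = 3.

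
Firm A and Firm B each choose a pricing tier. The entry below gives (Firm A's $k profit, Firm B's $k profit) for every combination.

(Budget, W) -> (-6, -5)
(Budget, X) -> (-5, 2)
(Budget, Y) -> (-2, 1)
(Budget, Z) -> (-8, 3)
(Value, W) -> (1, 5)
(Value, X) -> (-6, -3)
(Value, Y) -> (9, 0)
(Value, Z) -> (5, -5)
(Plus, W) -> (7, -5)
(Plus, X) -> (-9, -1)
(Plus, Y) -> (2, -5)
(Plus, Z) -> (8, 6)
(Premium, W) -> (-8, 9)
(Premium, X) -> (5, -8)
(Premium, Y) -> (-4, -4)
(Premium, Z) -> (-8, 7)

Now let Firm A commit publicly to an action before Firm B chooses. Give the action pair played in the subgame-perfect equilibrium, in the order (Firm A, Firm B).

(Plus, Z)

Work backward from Firm B's decision.
- Budget: BR = Z, leader payoff -8.
- Value: BR = W, leader payoff 1.
- Plus: BR = Z, leader payoff 8.
- Premium: BR = W, leader payoff -8.
Maximizing over -8, 1, 8, -8, Firm A chooses Plus. Subgame-perfect outcome: (Plus, Z) with payoffs (8, 6).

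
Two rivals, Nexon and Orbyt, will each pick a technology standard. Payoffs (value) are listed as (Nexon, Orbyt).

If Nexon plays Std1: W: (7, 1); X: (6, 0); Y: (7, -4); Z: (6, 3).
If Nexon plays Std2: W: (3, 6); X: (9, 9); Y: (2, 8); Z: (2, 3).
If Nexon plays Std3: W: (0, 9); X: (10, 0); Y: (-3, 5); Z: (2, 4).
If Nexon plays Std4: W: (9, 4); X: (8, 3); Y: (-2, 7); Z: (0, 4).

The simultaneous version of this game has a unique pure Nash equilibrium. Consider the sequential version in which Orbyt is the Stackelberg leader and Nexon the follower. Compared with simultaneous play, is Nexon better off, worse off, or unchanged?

better off

Solve by backward induction (Orbyt leads).
- W: Nexon compares 7, 3, 0, 9 and picks Std4; Orbyt would get 4.
- X: Nexon compares 6, 9, 10, 8 and picks Std3; Orbyt would get 0.
- Y: Nexon compares 7, 2, -3, -2 and picks Std1; Orbyt would get -4.
- Z: Nexon compares 6, 2, 2, 0 and picks Std1; Orbyt would get 3.
Among 4, 0, -4, 3, the best is 4 at W. Subgame-perfect outcome: (Std4, W) with payoffs (9, 4).
Now find the simultaneous Nash equilibrium.
Nexon's best replies: W→Std4; X→Std3; Y→Std1; Z→Std1.
Orbyt's best replies: Std1→Z; Std2→X; Std3→W; Std4→Y.
The unique mutual best reply is (Std1, Z), giving (6, 3).
Nexon earns 9 sequentially versus 6 at the Nash outcome: better off.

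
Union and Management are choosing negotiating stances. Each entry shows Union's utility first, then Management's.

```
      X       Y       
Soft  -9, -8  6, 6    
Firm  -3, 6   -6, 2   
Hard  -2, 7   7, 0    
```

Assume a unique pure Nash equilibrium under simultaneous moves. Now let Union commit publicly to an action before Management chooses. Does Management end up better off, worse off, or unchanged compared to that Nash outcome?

Solve by backward induction (Union leads).
- Soft: Management compares -8, 6 and picks Y; Union would get 6.
- Firm: Management compares 6, 2 and picks X; Union would get -3.
- Hard: Management compares 7, 0 and picks X; Union would get -2.
Maximizing over 6, -3, -2, Union chooses Soft. Subgame-perfect outcome: (Soft, Y) with payoffs (6, 6).
Now find the simultaneous Nash equilibrium.
Union's best replies: X→Hard; Y→Hard.
Management's best replies: Soft→Y; Firm→X; Hard→X.
Only (Hard, X) has each player best-responding; Nash payoffs (-2, 7).
Management earns 6 sequentially versus 7 at the Nash outcome: worse off.

worse off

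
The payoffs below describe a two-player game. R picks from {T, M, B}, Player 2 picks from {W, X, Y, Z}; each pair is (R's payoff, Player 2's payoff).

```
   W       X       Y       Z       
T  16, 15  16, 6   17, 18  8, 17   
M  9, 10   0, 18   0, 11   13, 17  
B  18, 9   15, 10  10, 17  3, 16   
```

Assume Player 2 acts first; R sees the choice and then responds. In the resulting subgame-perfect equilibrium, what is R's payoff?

R best-responds to each possible Player 2 move:
- W: R compares 16, 9, 18 and picks B; Player 2 would get 9.
- X: R compares 16, 0, 15 and picks T; Player 2 would get 6.
- Y: R compares 17, 0, 10 and picks T; Player 2 would get 18.
- Z: R compares 8, 13, 3 and picks M; Player 2 would get 17.
Maximizing over 9, 6, 18, 17, Player 2 chooses Y. Subgame-perfect outcome: (T, Y) with payoffs (17, 18).

17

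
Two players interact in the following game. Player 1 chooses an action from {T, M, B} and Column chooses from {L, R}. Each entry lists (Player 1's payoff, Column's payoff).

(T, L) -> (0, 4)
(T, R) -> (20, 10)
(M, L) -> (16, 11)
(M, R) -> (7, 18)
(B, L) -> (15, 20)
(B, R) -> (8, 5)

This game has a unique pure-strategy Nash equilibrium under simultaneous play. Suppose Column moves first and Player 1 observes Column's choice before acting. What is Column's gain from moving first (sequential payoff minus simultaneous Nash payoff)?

Backward induction with Column moving first.
- L → Player 1 plays M (best of 0, 16, 15); Column gets 11.
- R → Player 1 plays T (best of 20, 7, 8); Column gets 10.
Column's induced payoffs are 11, 10, so Column commits to L. Subgame-perfect outcome: (M, L) with payoffs (16, 11).
For the simultaneous game, intersect best replies.
Player 1's best replies: L→M; R→T.
Column's best replies: T→R; M→R; B→L.
Only (T, R) has each player best-responding; Nash payoffs (20, 10).
Column's commitment gain: 11 − 10 = 1.

1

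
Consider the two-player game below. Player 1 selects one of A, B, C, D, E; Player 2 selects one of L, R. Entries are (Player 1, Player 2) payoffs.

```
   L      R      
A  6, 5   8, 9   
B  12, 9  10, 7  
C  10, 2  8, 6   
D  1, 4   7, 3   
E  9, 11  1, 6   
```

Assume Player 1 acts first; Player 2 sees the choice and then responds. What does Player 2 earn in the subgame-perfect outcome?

Player 2 best-responds to each possible Player 1 move:
- A: BR = R, leader payoff 8.
- B: BR = L, leader payoff 12.
- C: BR = R, leader payoff 8.
- D: BR = L, leader payoff 1.
- E: BR = L, leader payoff 9.
Among 8, 12, 8, 1, 9, the best is 12 at B. Subgame-perfect outcome: (B, L) with payoffs (12, 9).

9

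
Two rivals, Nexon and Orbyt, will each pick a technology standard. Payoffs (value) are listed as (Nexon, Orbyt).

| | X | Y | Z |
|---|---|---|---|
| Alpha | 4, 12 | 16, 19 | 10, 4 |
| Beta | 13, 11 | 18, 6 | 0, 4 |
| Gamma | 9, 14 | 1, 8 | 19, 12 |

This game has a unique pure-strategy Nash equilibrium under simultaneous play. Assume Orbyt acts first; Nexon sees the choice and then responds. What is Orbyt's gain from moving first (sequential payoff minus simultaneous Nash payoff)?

Solve by backward induction (Orbyt leads).
- X → Nexon plays Beta (best of 4, 13, 9); Orbyt gets 11.
- Y → Nexon plays Beta (best of 16, 18, 1); Orbyt gets 6.
- Z → Nexon plays Gamma (best of 10, 0, 19); Orbyt gets 12.
Maximizing over 11, 6, 12, Orbyt chooses Z. Subgame-perfect outcome: (Gamma, Z) with payoffs (19, 12).
For the simultaneous game, intersect best replies.
Nexon's best replies: X→Beta; Y→Beta; Z→Gamma.
Orbyt's best replies: Alpha→Y; Beta→X; Gamma→X.
The unique mutual best reply is (Beta, X), giving (13, 11).
Orbyt's commitment gain: 12 − 11 = 1.

1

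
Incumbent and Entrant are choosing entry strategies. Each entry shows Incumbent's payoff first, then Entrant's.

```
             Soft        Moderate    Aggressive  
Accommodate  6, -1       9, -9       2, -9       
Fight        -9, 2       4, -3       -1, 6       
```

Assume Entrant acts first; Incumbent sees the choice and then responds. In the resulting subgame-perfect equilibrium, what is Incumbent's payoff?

6

Work backward from Incumbent's decision.
- Soft: BR = Accommodate, leader payoff -1.
- Moderate: BR = Accommodate, leader payoff -9.
- Aggressive: BR = Accommodate, leader payoff -9.
Among -1, -9, -9, the best is -1 at Soft. Subgame-perfect outcome: (Accommodate, Soft) with payoffs (6, -1).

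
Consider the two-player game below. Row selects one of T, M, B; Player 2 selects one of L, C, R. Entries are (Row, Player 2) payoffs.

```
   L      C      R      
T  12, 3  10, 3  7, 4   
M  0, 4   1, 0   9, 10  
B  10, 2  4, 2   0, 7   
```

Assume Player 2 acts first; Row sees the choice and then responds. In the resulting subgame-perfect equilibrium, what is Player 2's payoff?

Work backward from Row's decision.
- L → Row plays T (best of 12, 0, 10); Player 2 gets 3.
- C → Row plays T (best of 10, 1, 4); Player 2 gets 3.
- R → Row plays M (best of 7, 9, 0); Player 2 gets 10.
Among 3, 3, 10, the best is 10 at R. Subgame-perfect outcome: (M, R) with payoffs (9, 10).

10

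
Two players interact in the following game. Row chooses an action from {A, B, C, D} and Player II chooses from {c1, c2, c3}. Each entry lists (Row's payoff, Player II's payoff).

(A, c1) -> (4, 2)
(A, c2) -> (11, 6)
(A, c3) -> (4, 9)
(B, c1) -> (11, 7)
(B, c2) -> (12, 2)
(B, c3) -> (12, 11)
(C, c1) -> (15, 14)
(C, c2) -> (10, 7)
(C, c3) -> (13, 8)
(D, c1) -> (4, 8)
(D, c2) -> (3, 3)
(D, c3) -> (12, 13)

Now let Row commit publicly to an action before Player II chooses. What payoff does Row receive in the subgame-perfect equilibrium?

Solve by backward induction (Row leads).
- A: Player II compares 2, 6, 9 and picks c3; Row would get 4.
- B: Player II compares 7, 2, 11 and picks c3; Row would get 12.
- C: Player II compares 14, 7, 8 and picks c1; Row would get 15.
- D: Player II compares 8, 3, 13 and picks c3; Row would get 12.
Among 4, 12, 15, 12, the best is 15 at C. Subgame-perfect outcome: (C, c1) with payoffs (15, 14).

15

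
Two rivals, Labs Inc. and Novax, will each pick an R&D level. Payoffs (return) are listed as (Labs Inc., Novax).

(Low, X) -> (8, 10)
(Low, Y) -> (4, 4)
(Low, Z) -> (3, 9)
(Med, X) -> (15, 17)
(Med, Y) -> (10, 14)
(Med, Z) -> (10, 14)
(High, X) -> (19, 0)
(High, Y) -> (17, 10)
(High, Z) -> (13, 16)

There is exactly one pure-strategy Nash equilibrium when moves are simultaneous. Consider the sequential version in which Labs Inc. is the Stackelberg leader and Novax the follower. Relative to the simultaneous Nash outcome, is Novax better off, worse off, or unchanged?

better off

Work backward from Novax's decision.
- Low: Novax compares 10, 4, 9 and picks X; Labs Inc. would get 8.
- Med: Novax compares 17, 14, 14 and picks X; Labs Inc. would get 15.
- High: Novax compares 0, 10, 16 and picks Z; Labs Inc. would get 13.
Among 8, 15, 13, the best is 15 at Med. Subgame-perfect outcome: (Med, X) with payoffs (15, 17).
Under simultaneous play:
Labs Inc.'s best replies: X→High; Y→High; Z→High.
Novax's best replies: Low→X; Med→X; High→Z.
Only (High, Z) has each player best-responding; Nash payoffs (13, 16).
Novax earns 17 sequentially versus 16 at the Nash outcome: better off.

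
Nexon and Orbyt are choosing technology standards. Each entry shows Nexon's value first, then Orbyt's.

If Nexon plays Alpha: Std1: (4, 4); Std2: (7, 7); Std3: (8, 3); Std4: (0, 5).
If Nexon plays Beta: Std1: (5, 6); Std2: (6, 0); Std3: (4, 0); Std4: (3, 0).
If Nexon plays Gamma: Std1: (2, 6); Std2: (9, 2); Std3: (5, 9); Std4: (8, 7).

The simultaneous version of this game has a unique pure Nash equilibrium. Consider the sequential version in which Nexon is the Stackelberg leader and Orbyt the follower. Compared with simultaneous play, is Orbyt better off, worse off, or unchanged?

better off

Solve by backward induction (Nexon leads).
- Alpha: BR = Std2, leader payoff 7.
- Beta: BR = Std1, leader payoff 5.
- Gamma: BR = Std3, leader payoff 5.
Nexon's induced payoffs are 7, 5, 5, so Nexon commits to Alpha. Subgame-perfect outcome: (Alpha, Std2) with payoffs (7, 7).
Under simultaneous play:
Nexon's best replies: Std1→Beta; Std2→Gamma; Std3→Alpha; Std4→Gamma.
Orbyt's best replies: Alpha→Std2; Beta→Std1; Gamma→Std3.
Only (Beta, Std1) has each player best-responding; Nash payoffs (5, 6).
Orbyt earns 7 sequentially versus 6 at the Nash outcome: better off.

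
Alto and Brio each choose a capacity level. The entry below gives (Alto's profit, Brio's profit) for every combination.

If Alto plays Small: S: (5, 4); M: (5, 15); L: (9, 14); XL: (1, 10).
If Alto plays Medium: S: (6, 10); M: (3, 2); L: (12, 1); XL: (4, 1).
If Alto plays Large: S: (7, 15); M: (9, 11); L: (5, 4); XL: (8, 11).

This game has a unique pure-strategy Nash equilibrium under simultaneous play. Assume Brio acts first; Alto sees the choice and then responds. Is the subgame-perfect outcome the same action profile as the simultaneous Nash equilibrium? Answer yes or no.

Work backward from Alto's decision.
- S → Alto plays Large (best of 5, 6, 7); Brio gets 15.
- M → Alto plays Large (best of 5, 3, 9); Brio gets 11.
- L → Alto plays Medium (best of 9, 12, 5); Brio gets 1.
- XL → Alto plays Large (best of 1, 4, 8); Brio gets 11.
Maximizing over 15, 11, 1, 11, Brio chooses S. Subgame-perfect outcome: (Large, S) with payoffs (7, 15).
Under simultaneous play:
Alto's best replies: S→Large; M→Large; L→Medium; XL→Large.
Brio's best replies: Small→M; Medium→S; Large→S.
The unique mutual best reply is (Large, S), giving (7, 15).
Sequential outcome (Large, S) coincides with the Nash profile (Large, S).

yes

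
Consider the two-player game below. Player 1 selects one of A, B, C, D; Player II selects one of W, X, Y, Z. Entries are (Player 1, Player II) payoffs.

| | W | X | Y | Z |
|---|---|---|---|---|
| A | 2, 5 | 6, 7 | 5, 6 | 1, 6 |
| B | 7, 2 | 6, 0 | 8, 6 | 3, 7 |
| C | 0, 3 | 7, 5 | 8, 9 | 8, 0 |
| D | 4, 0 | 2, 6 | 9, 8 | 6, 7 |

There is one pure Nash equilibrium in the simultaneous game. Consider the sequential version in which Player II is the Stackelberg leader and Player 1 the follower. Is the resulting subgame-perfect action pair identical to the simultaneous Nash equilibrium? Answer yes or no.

Work backward from Player 1's decision.
- W: Player 1 compares 2, 7, 0, 4 and picks B; Player II would get 2.
- X: Player 1 compares 6, 6, 7, 2 and picks C; Player II would get 5.
- Y: Player 1 compares 5, 8, 8, 9 and picks D; Player II would get 8.
- Z: Player 1 compares 1, 3, 8, 6 and picks C; Player II would get 0.
Maximizing over 2, 5, 8, 0, Player II chooses Y. Subgame-perfect outcome: (D, Y) with payoffs (9, 8).
For the simultaneous game, intersect best replies.
Player 1's best replies: W→B; X→C; Y→D; Z→C.
Player II's best replies: A→X; B→Z; C→Y; D→Y.
Only (D, Y) has each player best-responding; Nash payoffs (9, 8).
Sequential outcome (D, Y) coincides with the Nash profile (D, Y).

yes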